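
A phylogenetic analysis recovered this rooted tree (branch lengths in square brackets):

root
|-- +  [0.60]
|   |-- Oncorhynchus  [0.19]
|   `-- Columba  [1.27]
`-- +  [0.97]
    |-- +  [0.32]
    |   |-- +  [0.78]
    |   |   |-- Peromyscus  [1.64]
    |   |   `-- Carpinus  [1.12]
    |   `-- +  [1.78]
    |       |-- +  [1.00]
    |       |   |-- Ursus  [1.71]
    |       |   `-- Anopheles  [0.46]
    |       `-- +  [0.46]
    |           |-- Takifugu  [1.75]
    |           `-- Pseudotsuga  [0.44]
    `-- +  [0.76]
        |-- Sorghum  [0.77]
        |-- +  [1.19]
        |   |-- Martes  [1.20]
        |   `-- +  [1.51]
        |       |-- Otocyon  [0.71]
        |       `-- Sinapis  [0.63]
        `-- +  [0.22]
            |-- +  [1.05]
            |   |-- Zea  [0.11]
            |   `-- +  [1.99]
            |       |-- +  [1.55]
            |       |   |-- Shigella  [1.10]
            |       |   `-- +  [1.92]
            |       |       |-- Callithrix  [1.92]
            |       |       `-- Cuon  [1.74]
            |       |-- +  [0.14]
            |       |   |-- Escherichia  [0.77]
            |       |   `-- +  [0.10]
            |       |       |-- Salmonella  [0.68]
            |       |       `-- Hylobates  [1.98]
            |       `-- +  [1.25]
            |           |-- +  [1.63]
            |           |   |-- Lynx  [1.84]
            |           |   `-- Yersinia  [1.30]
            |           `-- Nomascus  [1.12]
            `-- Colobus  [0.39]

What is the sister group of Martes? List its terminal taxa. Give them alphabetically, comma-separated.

Otocyon, Sinapis

Martes attaches to the tree at the node subtending (Martes,(Otocyon,Sinapis)).
The other lineage descending from that same node — the sister group — is (Otocyon,Sinapis); its 2 tips in alphabetical order are the answer.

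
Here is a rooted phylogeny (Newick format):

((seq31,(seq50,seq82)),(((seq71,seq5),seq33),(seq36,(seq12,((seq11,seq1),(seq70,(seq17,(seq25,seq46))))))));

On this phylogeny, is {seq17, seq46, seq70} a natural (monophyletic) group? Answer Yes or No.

No

The MRCA of the listed taxa subtends (seq70,(seq17,(seq25,seq46))).
That clade also contains seq25, which is not in the proposed group, so the group is not monophyletic.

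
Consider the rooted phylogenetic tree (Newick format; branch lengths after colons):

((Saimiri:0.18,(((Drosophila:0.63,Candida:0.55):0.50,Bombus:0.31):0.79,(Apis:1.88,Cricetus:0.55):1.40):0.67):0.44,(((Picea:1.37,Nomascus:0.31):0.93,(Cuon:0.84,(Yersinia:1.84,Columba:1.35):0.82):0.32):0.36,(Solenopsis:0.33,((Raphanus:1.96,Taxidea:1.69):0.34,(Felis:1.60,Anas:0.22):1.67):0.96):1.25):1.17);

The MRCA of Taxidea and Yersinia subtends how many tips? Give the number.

10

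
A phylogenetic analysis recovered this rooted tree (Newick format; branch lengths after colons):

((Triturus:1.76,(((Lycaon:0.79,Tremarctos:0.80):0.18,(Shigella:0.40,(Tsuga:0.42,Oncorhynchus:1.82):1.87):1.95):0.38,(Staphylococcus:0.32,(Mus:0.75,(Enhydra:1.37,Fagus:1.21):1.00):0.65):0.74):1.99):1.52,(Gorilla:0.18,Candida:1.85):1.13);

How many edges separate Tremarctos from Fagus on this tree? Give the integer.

7

The MRCA of Tremarctos and Fagus is the node subtending (((Lycaon,Tremarctos),(Shigella,(Tsuga,Oncorhynchus))),(Staphylococcus,(Mus,(Enhydra,Fagus)))).
From Tremarctos up to that node: 3 branches. From Fagus up to the same node: 4 branches. Total: 3 + 4 = 7.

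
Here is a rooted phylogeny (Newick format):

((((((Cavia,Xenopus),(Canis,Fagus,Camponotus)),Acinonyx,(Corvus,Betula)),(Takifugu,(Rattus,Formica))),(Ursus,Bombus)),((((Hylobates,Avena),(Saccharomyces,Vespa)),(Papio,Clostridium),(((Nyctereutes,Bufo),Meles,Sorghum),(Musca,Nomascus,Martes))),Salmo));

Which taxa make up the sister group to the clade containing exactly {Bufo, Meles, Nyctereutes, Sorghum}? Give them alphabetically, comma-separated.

The clade containing exactly {Bufo, Meles, Nyctereutes, Sorghum} attaches to the tree at the node subtending (((Nyctereutes,Bufo),Meles,Sorghum),(Musca,Nomascus,Martes)).
The other lineage descending from that same node — the sister group — is (Musca,Nomascus,Martes); its 3 tips in alphabetical order are the answer.

Martes, Musca, Nomascus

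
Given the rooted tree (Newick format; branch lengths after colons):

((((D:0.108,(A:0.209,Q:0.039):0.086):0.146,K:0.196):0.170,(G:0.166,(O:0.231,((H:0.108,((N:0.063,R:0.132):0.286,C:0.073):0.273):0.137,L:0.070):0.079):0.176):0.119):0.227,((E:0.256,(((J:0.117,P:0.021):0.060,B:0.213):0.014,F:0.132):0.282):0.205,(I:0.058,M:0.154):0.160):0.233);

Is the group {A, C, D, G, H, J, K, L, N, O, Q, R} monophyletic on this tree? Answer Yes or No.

No

The MRCA of the listed taxa is the root, so the smallest clade containing them is the whole tree.
That clade also contains B, E, F, I, M, P, which are not in the proposed group, so the group is not monophyletic.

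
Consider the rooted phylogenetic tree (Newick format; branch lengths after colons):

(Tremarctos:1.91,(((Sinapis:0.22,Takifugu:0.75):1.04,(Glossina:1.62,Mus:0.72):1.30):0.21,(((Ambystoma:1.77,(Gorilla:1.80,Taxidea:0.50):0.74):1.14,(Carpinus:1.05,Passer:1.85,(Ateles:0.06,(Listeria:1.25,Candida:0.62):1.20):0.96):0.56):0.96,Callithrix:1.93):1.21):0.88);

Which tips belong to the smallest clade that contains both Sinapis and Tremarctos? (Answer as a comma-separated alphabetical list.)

Tracing Sinapis: it sits inside (Sinapis,Takifugu).
Tracing Tremarctos: it attaches directly to the root.
The smallest clade enclosing both is the whole tree (their MRCA is the root), so the answer is all 14 tips in alphabetical order.

Ambystoma, Ateles, Callithrix, Candida, Carpinus, Glossina, Gorilla, Listeria, Mus, Passer, Sinapis, Takifugu, Taxidea, Tremarctos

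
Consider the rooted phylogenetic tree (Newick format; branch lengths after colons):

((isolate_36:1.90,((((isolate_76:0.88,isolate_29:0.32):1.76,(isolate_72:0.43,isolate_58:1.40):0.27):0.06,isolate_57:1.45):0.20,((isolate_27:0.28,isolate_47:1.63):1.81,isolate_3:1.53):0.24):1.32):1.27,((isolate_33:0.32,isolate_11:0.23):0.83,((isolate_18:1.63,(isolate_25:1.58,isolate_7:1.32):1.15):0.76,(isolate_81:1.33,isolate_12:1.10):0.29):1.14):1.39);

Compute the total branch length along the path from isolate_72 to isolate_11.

6.00

The path runs isolate_72 → … → MRCA → … → isolate_11; the MRCA is the root of the tree.
Branch lengths along that path: 0.43 + 0.27 + 0.06 + 0.20 + 1.32 + 1.27 + 1.39 + 0.83 + 0.23 = 6.00.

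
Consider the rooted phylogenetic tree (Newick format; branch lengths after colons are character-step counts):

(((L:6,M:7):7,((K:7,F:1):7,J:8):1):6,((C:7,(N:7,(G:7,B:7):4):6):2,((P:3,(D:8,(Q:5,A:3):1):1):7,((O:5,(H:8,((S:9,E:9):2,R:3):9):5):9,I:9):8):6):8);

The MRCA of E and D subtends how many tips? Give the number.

10

The MRCA of E and D is the node subtending ((P,(D,(Q,A))),((O,(H,((S,E),R))),I)).
That clade contains 10 terminal taxa: A, D, E, H, I, O, P, Q, R, S.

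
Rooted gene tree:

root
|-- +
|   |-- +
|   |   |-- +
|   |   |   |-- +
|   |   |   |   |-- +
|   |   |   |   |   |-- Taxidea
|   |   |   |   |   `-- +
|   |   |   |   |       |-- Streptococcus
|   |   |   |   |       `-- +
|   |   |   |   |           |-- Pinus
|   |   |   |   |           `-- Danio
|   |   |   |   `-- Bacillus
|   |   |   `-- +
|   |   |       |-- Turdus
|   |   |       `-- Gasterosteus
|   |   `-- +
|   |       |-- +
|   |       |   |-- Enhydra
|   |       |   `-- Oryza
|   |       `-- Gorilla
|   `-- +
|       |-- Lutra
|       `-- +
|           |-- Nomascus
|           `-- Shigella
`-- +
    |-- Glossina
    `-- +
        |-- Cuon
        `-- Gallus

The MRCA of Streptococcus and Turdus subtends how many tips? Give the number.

The MRCA of Streptococcus and Turdus is the node subtending (((Taxidea,(Streptococcus,(Pinus,Danio))),Bacillus),(Turdus,Gasterosteus)).
That clade contains 7 terminal taxa: Bacillus, Danio, Gasterosteus, Pinus, Streptococcus, Taxidea, Turdus.

7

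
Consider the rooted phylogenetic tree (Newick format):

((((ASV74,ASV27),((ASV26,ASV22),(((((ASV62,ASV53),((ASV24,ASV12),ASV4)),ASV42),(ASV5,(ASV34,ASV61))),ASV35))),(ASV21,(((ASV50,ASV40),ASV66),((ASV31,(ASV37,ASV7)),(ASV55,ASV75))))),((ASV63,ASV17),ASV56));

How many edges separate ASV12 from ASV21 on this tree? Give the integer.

11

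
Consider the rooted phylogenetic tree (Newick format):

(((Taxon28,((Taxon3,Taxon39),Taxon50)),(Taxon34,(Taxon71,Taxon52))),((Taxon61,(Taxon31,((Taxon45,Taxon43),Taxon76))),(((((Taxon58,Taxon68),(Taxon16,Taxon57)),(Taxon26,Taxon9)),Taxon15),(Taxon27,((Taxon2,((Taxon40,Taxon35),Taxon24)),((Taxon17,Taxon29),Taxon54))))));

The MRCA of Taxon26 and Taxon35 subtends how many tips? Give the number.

The MRCA of Taxon26 and Taxon35 is the node subtending (((((Taxon58,Taxon68),(Taxon16,Taxon57)),(Taxon26,Taxon9)),Taxon15),(Taxon27,((Taxon2,((Taxon40,Taxon35),Taxon24)),((Taxon17,Taxon29),Taxon54)))).
That clade contains 15 terminal taxa: Taxon15, Taxon16, Taxon17, Taxon2, Taxon24, Taxon26, Taxon27, Taxon29, Taxon35, Taxon40, Taxon54, Taxon57, Taxon58, Taxon68, Taxon9.

15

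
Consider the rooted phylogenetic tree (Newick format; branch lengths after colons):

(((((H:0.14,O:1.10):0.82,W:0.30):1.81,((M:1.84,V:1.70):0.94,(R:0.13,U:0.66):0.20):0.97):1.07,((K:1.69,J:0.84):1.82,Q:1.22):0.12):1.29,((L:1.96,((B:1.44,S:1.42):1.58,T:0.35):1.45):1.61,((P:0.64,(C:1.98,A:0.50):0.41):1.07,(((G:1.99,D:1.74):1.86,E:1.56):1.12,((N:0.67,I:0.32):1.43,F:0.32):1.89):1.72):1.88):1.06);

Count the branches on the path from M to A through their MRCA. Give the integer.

The MRCA of M and A is the root of the tree.
From M up to that node: 5 branches. From A up to the same node: 5 branches. Total: 5 + 5 = 10.

10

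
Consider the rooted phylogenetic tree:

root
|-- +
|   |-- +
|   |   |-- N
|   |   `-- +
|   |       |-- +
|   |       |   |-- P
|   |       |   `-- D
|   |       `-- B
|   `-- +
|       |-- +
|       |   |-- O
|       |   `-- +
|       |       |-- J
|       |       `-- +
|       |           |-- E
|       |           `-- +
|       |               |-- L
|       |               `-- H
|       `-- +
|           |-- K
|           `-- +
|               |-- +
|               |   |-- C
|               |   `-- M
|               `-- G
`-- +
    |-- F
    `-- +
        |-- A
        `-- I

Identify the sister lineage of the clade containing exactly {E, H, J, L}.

The clade containing exactly {E, H, J, L} attaches to the tree at the node subtending (O,(J,(E,(L,H)))).
The other lineage descending from that same node — the sister group — is the single tip O.

O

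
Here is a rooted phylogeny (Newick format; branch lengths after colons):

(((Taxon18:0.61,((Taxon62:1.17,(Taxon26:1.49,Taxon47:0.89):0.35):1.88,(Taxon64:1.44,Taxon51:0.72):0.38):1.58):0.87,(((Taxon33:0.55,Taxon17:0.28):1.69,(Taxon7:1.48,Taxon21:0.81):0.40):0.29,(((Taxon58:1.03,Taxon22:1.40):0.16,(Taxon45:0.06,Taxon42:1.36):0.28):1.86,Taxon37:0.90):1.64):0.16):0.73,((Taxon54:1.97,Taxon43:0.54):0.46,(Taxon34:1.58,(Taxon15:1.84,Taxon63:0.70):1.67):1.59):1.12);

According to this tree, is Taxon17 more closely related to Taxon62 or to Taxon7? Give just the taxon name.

The MRCA of Taxon17 and Taxon7 subtends ((Taxon33,Taxon17),(Taxon7,Taxon21)) (4 taxa).
The MRCA of Taxon17 and Taxon62 subtends ((Taxon18,((Taxon62,(Taxon26,Taxon47)),(Taxon64,Taxon51))),(((Taxon33,Taxon17),(Taxon7,Taxon21)),(((Taxon58,Taxon22),(Taxon45,Taxon42)),Taxon37))) (15 taxa).
The first is nested inside the second, so Taxon17 shares a more recent common ancestor with Taxon7.

Taxon7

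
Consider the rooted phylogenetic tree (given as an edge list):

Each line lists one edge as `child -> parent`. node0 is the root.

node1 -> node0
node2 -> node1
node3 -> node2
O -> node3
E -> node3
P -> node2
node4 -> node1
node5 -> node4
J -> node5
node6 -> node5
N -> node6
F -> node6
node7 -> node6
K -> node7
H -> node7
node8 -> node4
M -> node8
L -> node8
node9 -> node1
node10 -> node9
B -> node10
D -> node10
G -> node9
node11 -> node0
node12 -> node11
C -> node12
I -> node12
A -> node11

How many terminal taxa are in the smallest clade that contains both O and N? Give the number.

13

The MRCA of O and N is the node subtending (((O,E),P),((J,(N,F,(K,H))),(M,L)),((B,D),G)).
That clade contains 13 terminal taxa: B, D, E, F, G, H, J, K, L, M, N, O, P.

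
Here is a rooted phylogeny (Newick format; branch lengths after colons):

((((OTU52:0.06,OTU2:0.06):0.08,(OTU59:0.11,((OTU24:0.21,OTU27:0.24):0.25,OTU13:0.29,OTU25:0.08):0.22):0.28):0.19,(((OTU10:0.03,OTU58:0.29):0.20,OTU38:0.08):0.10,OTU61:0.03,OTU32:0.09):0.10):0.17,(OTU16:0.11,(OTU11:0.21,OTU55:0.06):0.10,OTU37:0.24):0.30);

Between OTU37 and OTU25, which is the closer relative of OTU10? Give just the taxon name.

OTU25

The MRCA of OTU10 and OTU25 subtends (((OTU52,OTU2),(OTU59,((OTU24,OTU27),OTU13,OTU25))),(((OTU10,OTU58),OTU38),OTU61,OTU32)) (12 taxa).
The MRCA of OTU10 and OTU37 is the root, subtending the entire tree (16 taxa).
The first is nested inside the second, so OTU10 shares a more recent common ancestor with OTU25.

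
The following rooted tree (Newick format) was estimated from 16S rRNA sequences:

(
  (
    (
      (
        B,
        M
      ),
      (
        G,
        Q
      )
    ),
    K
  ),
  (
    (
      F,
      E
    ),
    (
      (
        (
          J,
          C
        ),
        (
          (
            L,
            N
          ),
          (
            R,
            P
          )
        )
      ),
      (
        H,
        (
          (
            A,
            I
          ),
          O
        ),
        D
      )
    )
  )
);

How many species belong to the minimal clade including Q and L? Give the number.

The MRCA of Q and L is the root, so the clade is the entire tree.
That clade contains 18 terminal taxa: A, B, C, D, E, F, G, H, I, J, K, L, M, N, O, P, Q, R.

18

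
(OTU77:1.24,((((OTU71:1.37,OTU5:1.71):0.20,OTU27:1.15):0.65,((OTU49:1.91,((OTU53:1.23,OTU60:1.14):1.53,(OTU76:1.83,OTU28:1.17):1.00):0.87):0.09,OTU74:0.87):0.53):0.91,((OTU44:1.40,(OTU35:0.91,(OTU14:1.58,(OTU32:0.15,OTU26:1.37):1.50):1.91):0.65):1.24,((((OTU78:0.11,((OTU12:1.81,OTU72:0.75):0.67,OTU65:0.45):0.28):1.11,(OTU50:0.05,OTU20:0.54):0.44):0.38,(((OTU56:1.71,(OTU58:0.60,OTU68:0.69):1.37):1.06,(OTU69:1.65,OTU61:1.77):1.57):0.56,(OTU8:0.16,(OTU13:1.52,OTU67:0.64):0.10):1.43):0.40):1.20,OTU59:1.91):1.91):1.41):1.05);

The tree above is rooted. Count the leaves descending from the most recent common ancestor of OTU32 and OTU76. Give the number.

29

The MRCA of OTU32 and OTU76 is the node subtending ((((OTU71,OTU5),OTU27),((OTU49,((OTU53,OTU60),(OTU76,OTU28))),OTU74)),((OTU44,(OTU35,(OTU14,(OTU32,OTU26)))),((((OTU78,((OTU12,OTU72),OTU65)),(OTU50,OTU20)),(((OTU56,(OTU58,OTU68)),(OTU69,OTU61)),(OTU8,(OTU13,OTU67)))),OTU59))).
That clade contains 29 terminal taxa: OTU12, OTU13, OTU14, OTU20, OTU26, OTU27, OTU28, OTU32, OTU35, OTU44, OTU49, OTU5, OTU50, OTU53, OTU56, OTU58, OTU59, OTU60, OTU61, OTU65, OTU67, OTU68, OTU69, OTU71, OTU72, OTU74, OTU76, OTU78, OTU8.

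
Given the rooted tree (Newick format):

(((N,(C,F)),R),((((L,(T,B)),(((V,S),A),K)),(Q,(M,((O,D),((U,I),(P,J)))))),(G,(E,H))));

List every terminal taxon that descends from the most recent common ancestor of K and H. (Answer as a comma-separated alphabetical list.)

A, B, D, E, G, H, I, J, K, L, M, O, P, Q, S, T, U, V

Tracing K: it sits inside (((V,S),A),K).
Tracing H: it sits inside (E,H).
The smallest clade enclosing both is ((((L,(T,B)),(((V,S),A),K)),(Q,(M,((O,D),((U,I),(P,J)))))),(G,(E,H))); the answer is its 18 terminal taxa in alphabetical order.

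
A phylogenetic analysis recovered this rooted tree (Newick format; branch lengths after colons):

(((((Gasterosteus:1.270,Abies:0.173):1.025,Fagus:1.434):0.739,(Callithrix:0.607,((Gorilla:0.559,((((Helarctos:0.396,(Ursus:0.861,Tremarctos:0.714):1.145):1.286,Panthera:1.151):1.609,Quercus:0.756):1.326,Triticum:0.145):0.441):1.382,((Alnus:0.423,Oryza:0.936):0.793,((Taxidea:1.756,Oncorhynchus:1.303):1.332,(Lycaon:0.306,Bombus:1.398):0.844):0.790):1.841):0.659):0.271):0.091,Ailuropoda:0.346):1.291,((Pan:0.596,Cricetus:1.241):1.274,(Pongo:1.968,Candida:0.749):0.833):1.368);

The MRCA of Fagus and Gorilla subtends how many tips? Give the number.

17

The MRCA of Fagus and Gorilla is the node subtending (((Gasterosteus,Abies),Fagus),(Callithrix,((Gorilla,((((Helarctos,(Ursus,Tremarctos)),Panthera),Quercus),Triticum)),((Alnus,Oryza),((Taxidea,Oncorhynchus),(Lycaon,Bombus)))))).
That clade contains 17 terminal taxa: Abies, Alnus, Bombus, Callithrix, Fagus, Gasterosteus, Gorilla, Helarctos, Lycaon, Oncorhynchus, Oryza, Panthera, Quercus, Taxidea, Tremarctos, Triticum, Ursus.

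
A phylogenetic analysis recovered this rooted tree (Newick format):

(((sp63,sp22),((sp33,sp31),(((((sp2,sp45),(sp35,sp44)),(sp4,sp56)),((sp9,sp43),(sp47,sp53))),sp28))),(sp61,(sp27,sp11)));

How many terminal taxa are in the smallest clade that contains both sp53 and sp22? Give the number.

15

The MRCA of sp53 and sp22 is the node subtending ((sp63,sp22),((sp33,sp31),(((((sp2,sp45),(sp35,sp44)),(sp4,sp56)),((sp9,sp43),(sp47,sp53))),sp28))).
That clade contains 15 terminal taxa: sp2, sp22, sp28, sp31, sp33, sp35, sp4, sp43, sp44, sp45, sp47, sp53, sp56, sp63, sp9.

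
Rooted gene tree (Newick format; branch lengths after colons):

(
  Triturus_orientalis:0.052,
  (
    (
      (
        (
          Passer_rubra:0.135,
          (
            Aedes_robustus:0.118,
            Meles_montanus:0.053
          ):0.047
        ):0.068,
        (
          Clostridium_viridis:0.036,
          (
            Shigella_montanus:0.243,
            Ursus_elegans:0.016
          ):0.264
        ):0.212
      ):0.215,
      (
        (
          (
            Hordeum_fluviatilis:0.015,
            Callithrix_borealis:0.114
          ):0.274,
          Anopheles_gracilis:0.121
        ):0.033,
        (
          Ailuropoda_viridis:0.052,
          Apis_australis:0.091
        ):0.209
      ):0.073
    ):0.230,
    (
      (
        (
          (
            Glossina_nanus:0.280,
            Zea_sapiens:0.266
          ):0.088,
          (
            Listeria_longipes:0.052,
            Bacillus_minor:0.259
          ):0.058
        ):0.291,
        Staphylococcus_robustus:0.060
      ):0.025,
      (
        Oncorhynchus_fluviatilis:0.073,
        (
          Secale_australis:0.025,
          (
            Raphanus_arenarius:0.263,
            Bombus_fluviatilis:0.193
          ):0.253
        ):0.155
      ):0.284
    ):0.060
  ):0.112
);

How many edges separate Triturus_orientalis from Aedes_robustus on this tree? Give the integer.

The MRCA of Triturus_orientalis and Aedes_robustus is the root of the tree.
From Triturus_orientalis up to that node: 1 branch. From Aedes_robustus up to the same node: 6 branches. Total: 1 + 6 = 7.

7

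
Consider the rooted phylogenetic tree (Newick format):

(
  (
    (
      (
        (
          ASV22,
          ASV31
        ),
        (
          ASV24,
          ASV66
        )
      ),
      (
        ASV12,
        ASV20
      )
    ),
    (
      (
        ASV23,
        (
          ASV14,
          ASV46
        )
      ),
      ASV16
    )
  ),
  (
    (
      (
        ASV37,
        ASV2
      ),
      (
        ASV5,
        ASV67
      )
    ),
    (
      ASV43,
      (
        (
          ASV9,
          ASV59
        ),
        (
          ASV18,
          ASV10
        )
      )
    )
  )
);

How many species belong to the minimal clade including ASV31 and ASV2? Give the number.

The MRCA of ASV31 and ASV2 is the root, so the clade is the entire tree.
That clade contains 19 terminal taxa: ASV10, ASV12, ASV14, ASV16, ASV18, ASV2, ASV20, ASV22, ASV23, ASV24, ASV31, ASV37, ASV43, ASV46, ASV5, ASV59, ASV66, ASV67, ASV9.

19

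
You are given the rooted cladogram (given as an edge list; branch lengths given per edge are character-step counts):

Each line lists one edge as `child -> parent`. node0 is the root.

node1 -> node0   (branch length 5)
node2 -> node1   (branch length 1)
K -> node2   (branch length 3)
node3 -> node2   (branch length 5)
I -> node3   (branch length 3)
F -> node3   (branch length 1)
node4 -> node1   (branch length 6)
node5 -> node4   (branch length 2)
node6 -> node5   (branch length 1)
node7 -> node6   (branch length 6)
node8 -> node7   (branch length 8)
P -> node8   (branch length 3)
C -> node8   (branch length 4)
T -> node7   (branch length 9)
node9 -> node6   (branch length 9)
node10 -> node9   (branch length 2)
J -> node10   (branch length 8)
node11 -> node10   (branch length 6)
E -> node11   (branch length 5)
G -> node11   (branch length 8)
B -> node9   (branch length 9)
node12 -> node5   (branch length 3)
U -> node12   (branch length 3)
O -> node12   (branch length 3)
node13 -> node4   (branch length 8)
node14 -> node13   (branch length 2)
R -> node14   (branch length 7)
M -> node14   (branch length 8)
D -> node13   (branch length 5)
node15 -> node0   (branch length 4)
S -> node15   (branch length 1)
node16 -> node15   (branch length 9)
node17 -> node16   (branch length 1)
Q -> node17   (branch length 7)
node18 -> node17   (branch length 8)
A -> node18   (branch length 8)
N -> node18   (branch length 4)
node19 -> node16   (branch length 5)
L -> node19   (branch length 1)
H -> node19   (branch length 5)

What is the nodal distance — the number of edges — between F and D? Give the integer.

The MRCA of F and D is the node subtending ((K,(I,F)),(((((P,C),T),((J,(E,G)),B)),(U,O)),((R,M),D))).
From F up to that node: 3 branches. From D up to the same node: 3 branches. Total: 3 + 3 = 6.

6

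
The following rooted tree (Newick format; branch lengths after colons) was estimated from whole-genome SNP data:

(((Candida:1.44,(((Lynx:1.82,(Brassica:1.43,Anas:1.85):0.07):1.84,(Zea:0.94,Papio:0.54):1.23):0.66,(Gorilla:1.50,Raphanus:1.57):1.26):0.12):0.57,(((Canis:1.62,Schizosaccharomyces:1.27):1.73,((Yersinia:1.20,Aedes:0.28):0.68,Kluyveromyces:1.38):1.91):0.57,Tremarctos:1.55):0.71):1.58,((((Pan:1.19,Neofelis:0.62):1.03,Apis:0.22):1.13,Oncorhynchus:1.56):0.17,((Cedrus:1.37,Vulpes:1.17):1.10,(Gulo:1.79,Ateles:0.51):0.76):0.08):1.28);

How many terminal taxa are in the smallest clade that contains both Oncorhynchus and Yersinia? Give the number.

The MRCA of Oncorhynchus and Yersinia is the root, so the clade is the entire tree.
That clade contains 22 terminal taxa: Aedes, Anas, Apis, Ateles, Brassica, Candida, Canis, Cedrus, Gorilla, Gulo, Kluyveromyces, Lynx, Neofelis, Oncorhynchus, Pan, Papio, Raphanus, Schizosaccharomyces, Tremarctos, Vulpes, Yersinia, Zea.

22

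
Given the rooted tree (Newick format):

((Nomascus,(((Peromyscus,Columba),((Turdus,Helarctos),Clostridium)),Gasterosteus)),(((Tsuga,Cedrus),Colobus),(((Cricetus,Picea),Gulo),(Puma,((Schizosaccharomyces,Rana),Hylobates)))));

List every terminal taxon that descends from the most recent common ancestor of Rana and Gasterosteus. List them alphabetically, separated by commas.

Tracing Rana: it sits inside (Schizosaccharomyces,Rana).
Tracing Gasterosteus: it sits inside (((Peromyscus,Columba),((Turdus,Helarctos),Clostridium)),Gasterosteus).
The smallest clade enclosing both is the whole tree (their MRCA is the root), so the answer is all 17 tips in alphabetical order.

Cedrus, Clostridium, Colobus, Columba, Cricetus, Gasterosteus, Gulo, Helarctos, Hylobates, Nomascus, Peromyscus, Picea, Puma, Rana, Schizosaccharomyces, Tsuga, Turdus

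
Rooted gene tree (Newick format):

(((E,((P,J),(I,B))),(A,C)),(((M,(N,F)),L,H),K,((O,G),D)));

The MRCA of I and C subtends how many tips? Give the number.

7

The MRCA of I and C is the node subtending ((E,((P,J),(I,B))),(A,C)).
That clade contains 7 terminal taxa: A, B, C, E, I, J, P.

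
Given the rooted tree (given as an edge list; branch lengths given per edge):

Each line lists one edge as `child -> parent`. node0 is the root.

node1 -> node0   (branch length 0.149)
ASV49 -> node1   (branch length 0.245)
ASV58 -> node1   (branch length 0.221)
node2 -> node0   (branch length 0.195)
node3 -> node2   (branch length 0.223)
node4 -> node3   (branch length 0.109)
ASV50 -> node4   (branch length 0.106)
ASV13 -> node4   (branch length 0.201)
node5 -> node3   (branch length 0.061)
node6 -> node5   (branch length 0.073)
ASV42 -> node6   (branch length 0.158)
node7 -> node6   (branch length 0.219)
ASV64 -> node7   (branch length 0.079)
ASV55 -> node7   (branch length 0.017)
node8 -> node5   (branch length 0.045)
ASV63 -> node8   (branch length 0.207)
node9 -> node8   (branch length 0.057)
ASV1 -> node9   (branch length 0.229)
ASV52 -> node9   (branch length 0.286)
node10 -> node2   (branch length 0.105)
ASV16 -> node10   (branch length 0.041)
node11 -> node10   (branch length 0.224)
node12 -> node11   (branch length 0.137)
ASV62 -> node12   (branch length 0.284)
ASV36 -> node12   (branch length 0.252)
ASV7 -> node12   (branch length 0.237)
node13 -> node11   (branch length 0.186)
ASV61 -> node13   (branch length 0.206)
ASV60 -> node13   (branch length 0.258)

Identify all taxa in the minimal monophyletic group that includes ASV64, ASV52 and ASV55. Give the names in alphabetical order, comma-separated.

ASV1, ASV42, ASV52, ASV55, ASV63, ASV64

Tracing ASV64: it sits inside (ASV64,ASV55).
Tracing ASV52: it sits inside (ASV1,ASV52).
Tracing ASV55: it sits inside (ASV64,ASV55).
The smallest clade enclosing all 3 is ((ASV42,(ASV64,ASV55)),(ASV63,(ASV1,ASV52))); the answer is its 6 terminal taxa in alphabetical order.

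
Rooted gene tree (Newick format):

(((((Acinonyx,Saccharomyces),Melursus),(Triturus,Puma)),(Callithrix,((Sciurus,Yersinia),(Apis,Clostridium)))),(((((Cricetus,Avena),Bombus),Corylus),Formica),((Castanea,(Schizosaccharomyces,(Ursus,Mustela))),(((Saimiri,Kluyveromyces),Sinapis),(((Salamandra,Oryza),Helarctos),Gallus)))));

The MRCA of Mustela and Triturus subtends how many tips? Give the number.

26

The MRCA of Mustela and Triturus is the root, so the clade is the entire tree.
That clade contains 26 terminal taxa: Acinonyx, Apis, Avena, Bombus, Callithrix, Castanea, Clostridium, Corylus, Cricetus, Formica, Gallus, Helarctos, Kluyveromyces, Melursus, Mustela, Oryza, Puma, Saccharomyces, Saimiri, Salamandra, Schizosaccharomyces, Sciurus, Sinapis, Triturus, Ursus, Yersinia.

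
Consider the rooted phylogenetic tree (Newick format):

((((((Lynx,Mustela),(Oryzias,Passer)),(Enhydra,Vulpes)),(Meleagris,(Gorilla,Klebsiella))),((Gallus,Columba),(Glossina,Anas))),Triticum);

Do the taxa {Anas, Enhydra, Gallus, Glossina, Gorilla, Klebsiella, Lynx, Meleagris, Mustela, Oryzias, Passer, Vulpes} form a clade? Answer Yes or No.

No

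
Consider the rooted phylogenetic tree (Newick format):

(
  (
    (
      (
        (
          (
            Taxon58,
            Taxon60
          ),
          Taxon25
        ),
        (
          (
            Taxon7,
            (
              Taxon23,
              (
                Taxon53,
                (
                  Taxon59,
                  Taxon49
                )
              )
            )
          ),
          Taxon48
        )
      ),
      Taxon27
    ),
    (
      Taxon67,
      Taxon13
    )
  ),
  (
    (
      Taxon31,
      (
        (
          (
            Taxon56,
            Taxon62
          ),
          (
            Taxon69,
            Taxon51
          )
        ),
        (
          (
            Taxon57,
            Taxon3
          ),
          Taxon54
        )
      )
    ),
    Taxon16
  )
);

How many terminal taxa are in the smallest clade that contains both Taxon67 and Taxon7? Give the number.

The MRCA of Taxon67 and Taxon7 is the node subtending (((((Taxon58,Taxon60),Taxon25),((Taxon7,(Taxon23,(Taxon53,(Taxon59,Taxon49)))),Taxon48)),Taxon27),(Taxon67,Taxon13)).
That clade contains 12 terminal taxa: Taxon13, Taxon23, Taxon25, Taxon27, Taxon48, Taxon49, Taxon53, Taxon58, Taxon59, Taxon60, Taxon67, Taxon7.

12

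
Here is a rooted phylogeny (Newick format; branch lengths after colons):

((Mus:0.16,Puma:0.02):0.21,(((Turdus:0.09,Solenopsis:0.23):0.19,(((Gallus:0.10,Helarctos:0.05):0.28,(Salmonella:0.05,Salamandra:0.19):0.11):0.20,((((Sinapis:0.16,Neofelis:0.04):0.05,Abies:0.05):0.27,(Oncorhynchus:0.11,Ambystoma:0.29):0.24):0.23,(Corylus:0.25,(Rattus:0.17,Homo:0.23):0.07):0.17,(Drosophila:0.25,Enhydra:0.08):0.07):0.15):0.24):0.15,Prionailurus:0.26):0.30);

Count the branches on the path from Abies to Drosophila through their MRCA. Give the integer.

The MRCA of Abies and Drosophila is the node subtending ((((Sinapis,Neofelis),Abies),(Oncorhynchus,Ambystoma)),(Corylus,(Rattus,Homo)),(Drosophila,Enhydra)).
From Abies up to that node: 3 branches. From Drosophila up to the same node: 2 branches. Total: 3 + 2 = 5.

5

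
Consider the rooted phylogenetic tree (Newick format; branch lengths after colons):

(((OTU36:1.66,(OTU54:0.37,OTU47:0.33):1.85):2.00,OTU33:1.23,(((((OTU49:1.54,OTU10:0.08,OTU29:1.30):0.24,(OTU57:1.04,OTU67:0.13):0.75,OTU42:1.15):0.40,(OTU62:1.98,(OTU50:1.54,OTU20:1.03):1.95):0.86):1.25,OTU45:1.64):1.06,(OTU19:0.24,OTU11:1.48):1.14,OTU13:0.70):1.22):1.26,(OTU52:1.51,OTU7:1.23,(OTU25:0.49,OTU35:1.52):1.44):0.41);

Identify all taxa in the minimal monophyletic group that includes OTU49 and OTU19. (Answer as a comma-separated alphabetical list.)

Tracing OTU49: it sits inside (OTU49,OTU10,OTU29).
Tracing OTU19: it sits inside (OTU19,OTU11).
The smallest clade enclosing both is (((((OTU49,OTU10,OTU29),(OTU57,OTU67),OTU42),(OTU62,(OTU50,OTU20))),OTU45),(OTU19,OTU11),OTU13); the answer is its 13 terminal taxa in alphabetical order.

OTU10, OTU11, OTU13, OTU19, OTU20, OTU29, OTU42, OTU45, OTU49, OTU50, OTU57, OTU62, OTU67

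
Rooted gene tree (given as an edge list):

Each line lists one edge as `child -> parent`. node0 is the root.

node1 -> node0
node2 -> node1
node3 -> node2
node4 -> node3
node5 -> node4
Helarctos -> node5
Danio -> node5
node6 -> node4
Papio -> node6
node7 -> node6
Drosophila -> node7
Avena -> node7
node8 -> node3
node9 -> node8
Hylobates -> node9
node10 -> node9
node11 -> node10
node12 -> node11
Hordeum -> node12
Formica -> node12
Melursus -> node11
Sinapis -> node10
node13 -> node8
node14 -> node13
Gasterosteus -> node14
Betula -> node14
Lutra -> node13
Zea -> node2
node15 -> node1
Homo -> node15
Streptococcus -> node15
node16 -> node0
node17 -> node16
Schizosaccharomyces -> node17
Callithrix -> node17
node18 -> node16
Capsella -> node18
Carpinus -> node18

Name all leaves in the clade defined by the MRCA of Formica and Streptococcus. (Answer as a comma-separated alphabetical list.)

Tracing Formica: it sits inside (Hordeum,Formica).
Tracing Streptococcus: it sits inside (Homo,Streptococcus).
The smallest clade enclosing both is (((((Helarctos,Danio),(Papio,(Drosophila,Avena))),((Hylobates,(((Hordeum,Formica),Melursus),Sinapis)),((Gasterosteus,Betula),Lutra))),Zea),(Homo,Streptococcus)); the answer is its 16 terminal taxa in alphabetical order.

Avena, Betula, Danio, Drosophila, Formica, Gasterosteus, Helarctos, Homo, Hordeum, Hylobates, Lutra, Melursus, Papio, Sinapis, Streptococcus, Zea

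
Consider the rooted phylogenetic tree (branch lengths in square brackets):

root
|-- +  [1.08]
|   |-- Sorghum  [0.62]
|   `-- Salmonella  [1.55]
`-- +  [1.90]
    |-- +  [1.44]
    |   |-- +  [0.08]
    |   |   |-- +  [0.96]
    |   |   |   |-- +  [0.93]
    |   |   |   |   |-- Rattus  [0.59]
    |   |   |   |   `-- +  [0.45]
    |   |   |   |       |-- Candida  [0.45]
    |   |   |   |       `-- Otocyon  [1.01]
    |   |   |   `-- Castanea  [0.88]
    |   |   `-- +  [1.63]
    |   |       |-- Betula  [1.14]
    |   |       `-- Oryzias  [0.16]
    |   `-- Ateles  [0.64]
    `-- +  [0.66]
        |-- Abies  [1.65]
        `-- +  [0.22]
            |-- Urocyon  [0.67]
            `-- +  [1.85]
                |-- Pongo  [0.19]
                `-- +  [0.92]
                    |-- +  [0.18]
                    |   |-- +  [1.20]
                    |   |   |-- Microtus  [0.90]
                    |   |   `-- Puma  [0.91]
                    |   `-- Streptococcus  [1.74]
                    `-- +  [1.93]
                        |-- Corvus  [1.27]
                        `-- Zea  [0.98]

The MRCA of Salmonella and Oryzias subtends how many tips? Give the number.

The MRCA of Salmonella and Oryzias is the root, so the clade is the entire tree.
That clade contains 17 terminal taxa: Abies, Ateles, Betula, Candida, Castanea, Corvus, Microtus, Oryzias, Otocyon, Pongo, Puma, Rattus, Salmonella, Sorghum, Streptococcus, Urocyon, Zea.

17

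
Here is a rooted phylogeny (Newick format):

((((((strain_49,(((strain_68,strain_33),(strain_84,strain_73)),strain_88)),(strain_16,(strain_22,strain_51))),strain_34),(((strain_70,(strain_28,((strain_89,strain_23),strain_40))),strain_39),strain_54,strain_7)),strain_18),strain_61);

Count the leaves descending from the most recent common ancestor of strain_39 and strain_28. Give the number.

The MRCA of strain_39 and strain_28 is the node subtending ((strain_70,(strain_28,((strain_89,strain_23),strain_40))),strain_39).
That clade contains 6 terminal taxa: strain_23, strain_28, strain_39, strain_40, strain_70, strain_89.

6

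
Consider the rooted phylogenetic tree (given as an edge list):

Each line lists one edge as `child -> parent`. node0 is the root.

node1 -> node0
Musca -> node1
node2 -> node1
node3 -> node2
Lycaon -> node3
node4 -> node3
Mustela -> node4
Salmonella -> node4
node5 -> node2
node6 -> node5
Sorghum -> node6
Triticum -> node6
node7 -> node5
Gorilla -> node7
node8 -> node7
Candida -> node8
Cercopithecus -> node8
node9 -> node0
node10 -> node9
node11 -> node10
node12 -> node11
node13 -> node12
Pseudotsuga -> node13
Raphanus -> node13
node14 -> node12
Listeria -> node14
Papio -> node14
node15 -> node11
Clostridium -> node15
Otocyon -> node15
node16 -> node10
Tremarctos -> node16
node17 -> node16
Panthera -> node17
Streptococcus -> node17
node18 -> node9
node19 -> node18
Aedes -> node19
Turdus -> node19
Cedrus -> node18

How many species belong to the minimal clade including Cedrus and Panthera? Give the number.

12

The MRCA of Cedrus and Panthera is the node subtending (((((Pseudotsuga,Raphanus),(Listeria,Papio)),(Clostridium,Otocyon)),(Tremarctos,(Panthera,Streptococcus))),((Aedes,Turdus),Cedrus)).
That clade contains 12 terminal taxa: Aedes, Cedrus, Clostridium, Listeria, Otocyon, Panthera, Papio, Pseudotsuga, Raphanus, Streptococcus, Tremarctos, Turdus.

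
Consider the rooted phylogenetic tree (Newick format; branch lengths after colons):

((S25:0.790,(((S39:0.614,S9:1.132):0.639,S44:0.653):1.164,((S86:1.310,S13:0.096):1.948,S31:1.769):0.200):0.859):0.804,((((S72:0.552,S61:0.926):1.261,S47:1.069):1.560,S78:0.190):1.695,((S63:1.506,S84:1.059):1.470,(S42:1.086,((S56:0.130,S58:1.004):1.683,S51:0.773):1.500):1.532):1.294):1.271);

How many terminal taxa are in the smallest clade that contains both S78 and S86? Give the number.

The MRCA of S78 and S86 is the root, so the clade is the entire tree.
That clade contains 17 terminal taxa: S13, S25, S31, S39, S42, S44, S47, S51, S56, S58, S61, S63, S72, S78, S84, S86, S9.

17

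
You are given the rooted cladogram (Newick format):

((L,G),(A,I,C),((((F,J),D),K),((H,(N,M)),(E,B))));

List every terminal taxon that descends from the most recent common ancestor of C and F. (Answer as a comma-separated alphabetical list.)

Tracing C: it sits inside (A,I,C).
Tracing F: it sits inside (F,J).
The smallest clade enclosing both is the whole tree (their MRCA is the root), so the answer is all 14 tips in alphabetical order.

A, B, C, D, E, F, G, H, I, J, K, L, M, N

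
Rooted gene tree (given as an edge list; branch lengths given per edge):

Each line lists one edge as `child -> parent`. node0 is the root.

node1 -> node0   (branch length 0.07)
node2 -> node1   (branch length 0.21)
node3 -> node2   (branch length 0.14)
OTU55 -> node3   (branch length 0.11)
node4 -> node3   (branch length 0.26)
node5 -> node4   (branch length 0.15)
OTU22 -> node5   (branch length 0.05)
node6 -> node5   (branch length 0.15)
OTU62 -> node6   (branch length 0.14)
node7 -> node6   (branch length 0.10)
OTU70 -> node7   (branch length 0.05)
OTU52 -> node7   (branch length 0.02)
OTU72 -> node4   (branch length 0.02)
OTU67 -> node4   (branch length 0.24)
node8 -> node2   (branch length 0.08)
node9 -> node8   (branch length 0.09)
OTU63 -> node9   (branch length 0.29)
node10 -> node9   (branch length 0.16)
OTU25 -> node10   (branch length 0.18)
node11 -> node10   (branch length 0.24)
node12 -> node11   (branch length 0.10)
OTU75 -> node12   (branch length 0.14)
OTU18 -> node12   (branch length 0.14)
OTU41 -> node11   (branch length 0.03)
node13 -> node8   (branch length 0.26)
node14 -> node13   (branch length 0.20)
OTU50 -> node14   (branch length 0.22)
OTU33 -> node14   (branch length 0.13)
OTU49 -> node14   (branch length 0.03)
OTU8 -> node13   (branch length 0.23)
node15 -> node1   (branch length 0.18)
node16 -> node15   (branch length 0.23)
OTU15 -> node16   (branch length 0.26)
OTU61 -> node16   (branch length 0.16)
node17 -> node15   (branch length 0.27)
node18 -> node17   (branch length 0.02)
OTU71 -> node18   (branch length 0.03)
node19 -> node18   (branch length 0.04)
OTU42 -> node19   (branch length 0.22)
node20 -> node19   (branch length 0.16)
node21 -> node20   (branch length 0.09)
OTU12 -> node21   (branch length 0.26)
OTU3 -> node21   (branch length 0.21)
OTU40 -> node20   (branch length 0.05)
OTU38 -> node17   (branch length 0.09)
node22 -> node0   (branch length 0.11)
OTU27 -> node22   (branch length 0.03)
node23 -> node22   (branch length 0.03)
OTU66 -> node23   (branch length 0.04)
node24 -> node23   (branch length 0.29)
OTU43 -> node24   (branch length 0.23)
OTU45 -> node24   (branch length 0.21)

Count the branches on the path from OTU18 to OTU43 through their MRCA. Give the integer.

12

The MRCA of OTU18 and OTU43 is the root of the tree.
From OTU18 up to that node: 8 branches. From OTU43 up to the same node: 4 branches. Total: 8 + 4 = 12.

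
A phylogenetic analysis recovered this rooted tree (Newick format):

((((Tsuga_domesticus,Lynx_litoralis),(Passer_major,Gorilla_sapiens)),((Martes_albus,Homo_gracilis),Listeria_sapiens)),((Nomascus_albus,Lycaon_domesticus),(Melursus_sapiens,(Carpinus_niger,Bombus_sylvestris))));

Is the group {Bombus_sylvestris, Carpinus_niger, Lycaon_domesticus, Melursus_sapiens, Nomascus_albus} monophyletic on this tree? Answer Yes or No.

Yes

The most recent common ancestor of these taxa subtends ((Nomascus_albus,Lycaon_domesticus),(Melursus_sapiens,(Carpinus_niger,Bombus_sylvestris))).
That clade has exactly 5 tips — every listed taxon and nothing else — so the group is monophyletic.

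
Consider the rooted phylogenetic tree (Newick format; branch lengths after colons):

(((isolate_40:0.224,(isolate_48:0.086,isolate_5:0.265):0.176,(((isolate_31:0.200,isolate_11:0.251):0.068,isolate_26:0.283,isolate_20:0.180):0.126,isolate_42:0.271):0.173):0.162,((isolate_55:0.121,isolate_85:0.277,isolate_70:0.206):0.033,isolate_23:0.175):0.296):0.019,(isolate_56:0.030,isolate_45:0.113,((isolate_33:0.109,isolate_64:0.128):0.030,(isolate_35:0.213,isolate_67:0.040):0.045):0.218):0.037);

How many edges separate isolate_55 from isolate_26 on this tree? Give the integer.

7

The MRCA of isolate_55 and isolate_26 is the node subtending ((isolate_40,(isolate_48,isolate_5),(((isolate_31,isolate_11),isolate_26,isolate_20),isolate_42)),((isolate_55,isolate_85,isolate_70),isolate_23)).
From isolate_55 up to that node: 3 branches. From isolate_26 up to the same node: 4 branches. Total: 3 + 4 = 7.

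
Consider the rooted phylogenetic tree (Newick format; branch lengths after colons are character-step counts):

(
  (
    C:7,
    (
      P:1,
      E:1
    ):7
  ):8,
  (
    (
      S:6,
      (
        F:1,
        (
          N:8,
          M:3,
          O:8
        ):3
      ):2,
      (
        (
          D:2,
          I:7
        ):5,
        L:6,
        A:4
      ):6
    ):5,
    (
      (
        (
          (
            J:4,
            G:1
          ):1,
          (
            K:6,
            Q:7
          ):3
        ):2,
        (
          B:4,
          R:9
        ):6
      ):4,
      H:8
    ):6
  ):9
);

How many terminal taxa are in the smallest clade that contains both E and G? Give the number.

The MRCA of E and G is the root, so the clade is the entire tree.
That clade contains 19 terminal taxa: A, B, C, D, E, F, G, H, I, J, K, L, M, N, O, P, Q, R, S.

19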